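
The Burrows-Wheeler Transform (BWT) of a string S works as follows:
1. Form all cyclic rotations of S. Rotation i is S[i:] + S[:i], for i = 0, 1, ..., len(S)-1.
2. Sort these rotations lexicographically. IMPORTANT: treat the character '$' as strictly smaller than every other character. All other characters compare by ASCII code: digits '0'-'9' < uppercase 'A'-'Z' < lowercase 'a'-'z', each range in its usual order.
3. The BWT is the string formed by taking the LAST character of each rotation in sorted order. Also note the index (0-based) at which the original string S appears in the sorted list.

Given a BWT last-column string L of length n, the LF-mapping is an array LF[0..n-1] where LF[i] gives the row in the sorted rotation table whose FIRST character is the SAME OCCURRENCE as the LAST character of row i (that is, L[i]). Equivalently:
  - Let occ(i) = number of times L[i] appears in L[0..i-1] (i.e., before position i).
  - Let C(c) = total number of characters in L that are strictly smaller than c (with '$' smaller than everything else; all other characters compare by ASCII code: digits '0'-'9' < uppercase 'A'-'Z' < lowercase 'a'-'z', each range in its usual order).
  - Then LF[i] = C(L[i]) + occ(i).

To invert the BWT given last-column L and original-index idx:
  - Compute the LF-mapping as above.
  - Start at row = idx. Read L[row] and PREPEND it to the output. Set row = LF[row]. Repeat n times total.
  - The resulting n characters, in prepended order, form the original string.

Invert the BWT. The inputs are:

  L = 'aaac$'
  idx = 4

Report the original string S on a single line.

Answer: caaa$

Derivation:
LF mapping: 1 2 3 4 0
Walk LF starting at row 4, prepending L[row]:
  step 1: row=4, L[4]='$', prepend. Next row=LF[4]=0
  step 2: row=0, L[0]='a', prepend. Next row=LF[0]=1
  step 3: row=1, L[1]='a', prepend. Next row=LF[1]=2
  step 4: row=2, L[2]='a', prepend. Next row=LF[2]=3
  step 5: row=3, L[3]='c', prepend. Next row=LF[3]=4
Reversed output: caaa$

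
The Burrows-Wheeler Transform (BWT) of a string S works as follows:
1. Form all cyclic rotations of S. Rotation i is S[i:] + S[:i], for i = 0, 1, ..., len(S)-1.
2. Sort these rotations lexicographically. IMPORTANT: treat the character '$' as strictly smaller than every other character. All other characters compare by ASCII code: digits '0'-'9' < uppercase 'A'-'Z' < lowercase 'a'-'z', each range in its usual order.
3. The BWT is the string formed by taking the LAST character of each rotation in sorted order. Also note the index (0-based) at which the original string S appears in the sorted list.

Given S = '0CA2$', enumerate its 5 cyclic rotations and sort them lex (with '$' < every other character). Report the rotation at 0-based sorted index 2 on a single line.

Answer: 2$0CA

Derivation:
All 5 rotations (rotation i = S[i:]+S[:i]):
  rot[0] = 0CA2$
  rot[1] = CA2$0
  rot[2] = A2$0C
  rot[3] = 2$0CA
  rot[4] = $0CA2
Sorted (with $ < everything):
  sorted[0] = $0CA2
  sorted[1] = 0CA2$
  sorted[2] = 2$0CA
  sorted[3] = A2$0C
  sorted[4] = CA2$0
sorted[2] = 2$0CA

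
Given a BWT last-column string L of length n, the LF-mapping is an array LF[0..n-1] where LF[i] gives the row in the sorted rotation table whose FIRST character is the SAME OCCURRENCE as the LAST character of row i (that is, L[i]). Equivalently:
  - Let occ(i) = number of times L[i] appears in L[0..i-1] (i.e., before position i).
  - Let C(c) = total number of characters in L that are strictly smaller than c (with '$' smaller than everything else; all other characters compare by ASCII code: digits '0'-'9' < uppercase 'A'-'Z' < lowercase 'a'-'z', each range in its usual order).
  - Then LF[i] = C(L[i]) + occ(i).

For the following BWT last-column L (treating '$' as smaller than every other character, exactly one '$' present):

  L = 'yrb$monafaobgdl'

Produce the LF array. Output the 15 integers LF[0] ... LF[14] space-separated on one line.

Answer: 14 13 3 0 9 11 10 1 6 2 12 4 7 5 8

Derivation:
Char counts: '$':1, 'a':2, 'b':2, 'd':1, 'f':1, 'g':1, 'l':1, 'm':1, 'n':1, 'o':2, 'r':1, 'y':1
C (first-col start): C('$')=0, C('a')=1, C('b')=3, C('d')=5, C('f')=6, C('g')=7, C('l')=8, C('m')=9, C('n')=10, C('o')=11, C('r')=13, C('y')=14
L[0]='y': occ=0, LF[0]=C('y')+0=14+0=14
L[1]='r': occ=0, LF[1]=C('r')+0=13+0=13
L[2]='b': occ=0, LF[2]=C('b')+0=3+0=3
L[3]='$': occ=0, LF[3]=C('$')+0=0+0=0
L[4]='m': occ=0, LF[4]=C('m')+0=9+0=9
L[5]='o': occ=0, LF[5]=C('o')+0=11+0=11
L[6]='n': occ=0, LF[6]=C('n')+0=10+0=10
L[7]='a': occ=0, LF[7]=C('a')+0=1+0=1
L[8]='f': occ=0, LF[8]=C('f')+0=6+0=6
L[9]='a': occ=1, LF[9]=C('a')+1=1+1=2
L[10]='o': occ=1, LF[10]=C('o')+1=11+1=12
L[11]='b': occ=1, LF[11]=C('b')+1=3+1=4
L[12]='g': occ=0, LF[12]=C('g')+0=7+0=7
L[13]='d': occ=0, LF[13]=C('d')+0=5+0=5
L[14]='l': occ=0, LF[14]=C('l')+0=8+0=8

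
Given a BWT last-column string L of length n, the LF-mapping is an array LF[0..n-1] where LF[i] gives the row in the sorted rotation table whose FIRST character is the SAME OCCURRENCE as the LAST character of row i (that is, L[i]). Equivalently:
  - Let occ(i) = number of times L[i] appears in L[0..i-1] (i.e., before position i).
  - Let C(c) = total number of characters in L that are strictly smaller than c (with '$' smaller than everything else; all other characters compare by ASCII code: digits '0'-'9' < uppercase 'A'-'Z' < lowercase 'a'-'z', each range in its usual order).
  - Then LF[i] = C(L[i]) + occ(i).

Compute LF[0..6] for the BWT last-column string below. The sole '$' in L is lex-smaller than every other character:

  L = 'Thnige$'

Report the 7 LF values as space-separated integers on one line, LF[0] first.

Answer: 1 4 6 5 3 2 0

Derivation:
Char counts: '$':1, 'T':1, 'e':1, 'g':1, 'h':1, 'i':1, 'n':1
C (first-col start): C('$')=0, C('T')=1, C('e')=2, C('g')=3, C('h')=4, C('i')=5, C('n')=6
L[0]='T': occ=0, LF[0]=C('T')+0=1+0=1
L[1]='h': occ=0, LF[1]=C('h')+0=4+0=4
L[2]='n': occ=0, LF[2]=C('n')+0=6+0=6
L[3]='i': occ=0, LF[3]=C('i')+0=5+0=5
L[4]='g': occ=0, LF[4]=C('g')+0=3+0=3
L[5]='e': occ=0, LF[5]=C('e')+0=2+0=2
L[6]='$': occ=0, LF[6]=C('$')+0=0+0=0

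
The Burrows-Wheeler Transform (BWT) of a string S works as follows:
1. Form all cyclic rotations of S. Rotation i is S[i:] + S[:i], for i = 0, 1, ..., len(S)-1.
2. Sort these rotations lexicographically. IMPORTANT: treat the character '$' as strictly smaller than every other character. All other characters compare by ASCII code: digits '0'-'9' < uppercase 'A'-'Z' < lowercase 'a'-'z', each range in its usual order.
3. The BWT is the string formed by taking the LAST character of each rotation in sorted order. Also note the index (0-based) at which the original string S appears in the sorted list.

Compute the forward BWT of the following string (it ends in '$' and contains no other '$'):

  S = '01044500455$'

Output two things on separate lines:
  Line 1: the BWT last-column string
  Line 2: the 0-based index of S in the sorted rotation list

Answer: 55$100040544
2

Derivation:
All 12 rotations (rotation i = S[i:]+S[:i]):
  rot[0] = 01044500455$
  rot[1] = 1044500455$0
  rot[2] = 044500455$01
  rot[3] = 44500455$010
  rot[4] = 4500455$0104
  rot[5] = 500455$01044
  rot[6] = 00455$010445
  rot[7] = 0455$0104450
  rot[8] = 455$01044500
  rot[9] = 55$010445004
  rot[10] = 5$0104450045
  rot[11] = $01044500455
Sorted (with $ < everything):
  sorted[0] = $01044500455  (last char: '5')
  sorted[1] = 00455$010445  (last char: '5')
  sorted[2] = 01044500455$  (last char: '$')
  sorted[3] = 044500455$01  (last char: '1')
  sorted[4] = 0455$0104450  (last char: '0')
  sorted[5] = 1044500455$0  (last char: '0')
  sorted[6] = 44500455$010  (last char: '0')
  sorted[7] = 4500455$0104  (last char: '4')
  sorted[8] = 455$01044500  (last char: '0')
  sorted[9] = 5$0104450045  (last char: '5')
  sorted[10] = 500455$01044  (last char: '4')
  sorted[11] = 55$010445004  (last char: '4')
Last column: 55$100040544
Original string S is at sorted index 2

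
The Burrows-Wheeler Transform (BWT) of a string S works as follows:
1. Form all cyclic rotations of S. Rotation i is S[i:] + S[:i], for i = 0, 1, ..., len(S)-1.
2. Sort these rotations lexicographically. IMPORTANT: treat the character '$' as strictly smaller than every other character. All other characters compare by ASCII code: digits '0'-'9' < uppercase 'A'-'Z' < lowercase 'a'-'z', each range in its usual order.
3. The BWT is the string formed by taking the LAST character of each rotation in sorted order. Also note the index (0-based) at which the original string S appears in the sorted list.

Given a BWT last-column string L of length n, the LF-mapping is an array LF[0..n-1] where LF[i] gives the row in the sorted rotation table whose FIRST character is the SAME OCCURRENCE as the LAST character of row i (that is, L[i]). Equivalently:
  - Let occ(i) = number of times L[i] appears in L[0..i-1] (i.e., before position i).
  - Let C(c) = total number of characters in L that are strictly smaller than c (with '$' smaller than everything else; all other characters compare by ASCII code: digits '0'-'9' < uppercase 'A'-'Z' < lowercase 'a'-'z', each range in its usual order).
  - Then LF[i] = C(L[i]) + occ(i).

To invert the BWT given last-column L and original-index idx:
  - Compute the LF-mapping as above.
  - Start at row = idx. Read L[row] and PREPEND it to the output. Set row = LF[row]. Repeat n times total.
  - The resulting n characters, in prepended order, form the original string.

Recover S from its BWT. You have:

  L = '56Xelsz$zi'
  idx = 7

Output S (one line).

LF mapping: 1 2 3 4 6 7 8 0 9 5
Walk LF starting at row 7, prepending L[row]:
  step 1: row=7, L[7]='$', prepend. Next row=LF[7]=0
  step 2: row=0, L[0]='5', prepend. Next row=LF[0]=1
  step 3: row=1, L[1]='6', prepend. Next row=LF[1]=2
  step 4: row=2, L[2]='X', prepend. Next row=LF[2]=3
  step 5: row=3, L[3]='e', prepend. Next row=LF[3]=4
  step 6: row=4, L[4]='l', prepend. Next row=LF[4]=6
  step 7: row=6, L[6]='z', prepend. Next row=LF[6]=8
  step 8: row=8, L[8]='z', prepend. Next row=LF[8]=9
  step 9: row=9, L[9]='i', prepend. Next row=LF[9]=5
  step 10: row=5, L[5]='s', prepend. Next row=LF[5]=7
Reversed output: sizzleX65$

Answer: sizzleX65$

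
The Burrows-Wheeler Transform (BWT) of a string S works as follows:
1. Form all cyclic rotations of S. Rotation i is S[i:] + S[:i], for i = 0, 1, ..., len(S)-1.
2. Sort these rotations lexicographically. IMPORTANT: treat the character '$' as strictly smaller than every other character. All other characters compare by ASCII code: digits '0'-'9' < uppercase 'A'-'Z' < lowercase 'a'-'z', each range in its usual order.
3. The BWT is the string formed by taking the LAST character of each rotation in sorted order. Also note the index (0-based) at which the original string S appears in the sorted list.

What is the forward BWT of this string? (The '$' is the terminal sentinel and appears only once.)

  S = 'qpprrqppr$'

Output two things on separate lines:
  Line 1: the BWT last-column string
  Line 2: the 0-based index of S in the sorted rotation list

Answer: rqqppr$prp
6

Derivation:
All 10 rotations (rotation i = S[i:]+S[:i]):
  rot[0] = qpprrqppr$
  rot[1] = pprrqppr$q
  rot[2] = prrqppr$qp
  rot[3] = rrqppr$qpp
  rot[4] = rqppr$qppr
  rot[5] = qppr$qpprr
  rot[6] = ppr$qpprrq
  rot[7] = pr$qpprrqp
  rot[8] = r$qpprrqpp
  rot[9] = $qpprrqppr
Sorted (with $ < everything):
  sorted[0] = $qpprrqppr  (last char: 'r')
  sorted[1] = ppr$qpprrq  (last char: 'q')
  sorted[2] = pprrqppr$q  (last char: 'q')
  sorted[3] = pr$qpprrqp  (last char: 'p')
  sorted[4] = prrqppr$qp  (last char: 'p')
  sorted[5] = qppr$qpprr  (last char: 'r')
  sorted[6] = qpprrqppr$  (last char: '$')
  sorted[7] = r$qpprrqpp  (last char: 'p')
  sorted[8] = rqppr$qppr  (last char: 'r')
  sorted[9] = rrqppr$qpp  (last char: 'p')
Last column: rqqppr$prp
Original string S is at sorted index 6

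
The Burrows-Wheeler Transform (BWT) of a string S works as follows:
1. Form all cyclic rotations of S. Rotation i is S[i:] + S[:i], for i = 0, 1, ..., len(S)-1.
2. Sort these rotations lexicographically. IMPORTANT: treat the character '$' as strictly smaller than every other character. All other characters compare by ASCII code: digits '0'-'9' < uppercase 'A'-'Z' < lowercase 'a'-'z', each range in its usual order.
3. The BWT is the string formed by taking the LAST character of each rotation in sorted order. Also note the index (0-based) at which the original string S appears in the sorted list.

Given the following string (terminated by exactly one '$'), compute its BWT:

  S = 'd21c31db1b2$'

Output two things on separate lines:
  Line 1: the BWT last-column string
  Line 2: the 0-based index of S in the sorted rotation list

All 12 rotations (rotation i = S[i:]+S[:i]):
  rot[0] = d21c31db1b2$
  rot[1] = 21c31db1b2$d
  rot[2] = 1c31db1b2$d2
  rot[3] = c31db1b2$d21
  rot[4] = 31db1b2$d21c
  rot[5] = 1db1b2$d21c3
  rot[6] = db1b2$d21c31
  rot[7] = b1b2$d21c31d
  rot[8] = 1b2$d21c31db
  rot[9] = b2$d21c31db1
  rot[10] = 2$d21c31db1b
  rot[11] = $d21c31db1b2
Sorted (with $ < everything):
  sorted[0] = $d21c31db1b2  (last char: '2')
  sorted[1] = 1b2$d21c31db  (last char: 'b')
  sorted[2] = 1c31db1b2$d2  (last char: '2')
  sorted[3] = 1db1b2$d21c3  (last char: '3')
  sorted[4] = 2$d21c31db1b  (last char: 'b')
  sorted[5] = 21c31db1b2$d  (last char: 'd')
  sorted[6] = 31db1b2$d21c  (last char: 'c')
  sorted[7] = b1b2$d21c31d  (last char: 'd')
  sorted[8] = b2$d21c31db1  (last char: '1')
  sorted[9] = c31db1b2$d21  (last char: '1')
  sorted[10] = d21c31db1b2$  (last char: '$')
  sorted[11] = db1b2$d21c31  (last char: '1')
Last column: 2b23bdcd11$1
Original string S is at sorted index 10

Answer: 2b23bdcd11$1
10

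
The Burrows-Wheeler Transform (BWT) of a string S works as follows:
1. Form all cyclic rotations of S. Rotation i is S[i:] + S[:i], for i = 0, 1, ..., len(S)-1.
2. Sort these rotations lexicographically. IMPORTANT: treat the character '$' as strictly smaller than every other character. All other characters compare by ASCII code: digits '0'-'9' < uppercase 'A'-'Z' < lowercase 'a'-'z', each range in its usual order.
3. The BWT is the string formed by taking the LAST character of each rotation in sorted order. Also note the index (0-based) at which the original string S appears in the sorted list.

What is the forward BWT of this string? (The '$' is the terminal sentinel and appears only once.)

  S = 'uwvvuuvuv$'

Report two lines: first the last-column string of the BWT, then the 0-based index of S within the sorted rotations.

Answer: vvvu$uvuwu
4

Derivation:
All 10 rotations (rotation i = S[i:]+S[:i]):
  rot[0] = uwvvuuvuv$
  rot[1] = wvvuuvuv$u
  rot[2] = vvuuvuv$uw
  rot[3] = vuuvuv$uwv
  rot[4] = uuvuv$uwvv
  rot[5] = uvuv$uwvvu
  rot[6] = vuv$uwvvuu
  rot[7] = uv$uwvvuuv
  rot[8] = v$uwvvuuvu
  rot[9] = $uwvvuuvuv
Sorted (with $ < everything):
  sorted[0] = $uwvvuuvuv  (last char: 'v')
  sorted[1] = uuvuv$uwvv  (last char: 'v')
  sorted[2] = uv$uwvvuuv  (last char: 'v')
  sorted[3] = uvuv$uwvvu  (last char: 'u')
  sorted[4] = uwvvuuvuv$  (last char: '$')
  sorted[5] = v$uwvvuuvu  (last char: 'u')
  sorted[6] = vuuvuv$uwv  (last char: 'v')
  sorted[7] = vuv$uwvvuu  (last char: 'u')
  sorted[8] = vvuuvuv$uw  (last char: 'w')
  sorted[9] = wvvuuvuv$u  (last char: 'u')
Last column: vvvu$uvuwu
Original string S is at sorted index 4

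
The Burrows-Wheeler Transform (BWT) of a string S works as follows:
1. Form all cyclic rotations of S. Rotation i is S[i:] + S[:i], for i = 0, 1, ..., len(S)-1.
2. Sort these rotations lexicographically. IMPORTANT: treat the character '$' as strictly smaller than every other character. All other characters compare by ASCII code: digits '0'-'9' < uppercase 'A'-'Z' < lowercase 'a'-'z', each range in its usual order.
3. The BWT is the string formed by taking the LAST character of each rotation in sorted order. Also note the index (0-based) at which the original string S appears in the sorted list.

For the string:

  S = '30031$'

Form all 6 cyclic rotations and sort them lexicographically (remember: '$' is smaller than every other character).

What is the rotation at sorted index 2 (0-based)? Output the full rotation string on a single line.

Answer: 031$30

Derivation:
All 6 rotations (rotation i = S[i:]+S[:i]):
  rot[0] = 30031$
  rot[1] = 0031$3
  rot[2] = 031$30
  rot[3] = 31$300
  rot[4] = 1$3003
  rot[5] = $30031
Sorted (with $ < everything):
  sorted[0] = $30031
  sorted[1] = 0031$3
  sorted[2] = 031$30
  sorted[3] = 1$3003
  sorted[4] = 30031$
  sorted[5] = 31$300
sorted[2] = 031$30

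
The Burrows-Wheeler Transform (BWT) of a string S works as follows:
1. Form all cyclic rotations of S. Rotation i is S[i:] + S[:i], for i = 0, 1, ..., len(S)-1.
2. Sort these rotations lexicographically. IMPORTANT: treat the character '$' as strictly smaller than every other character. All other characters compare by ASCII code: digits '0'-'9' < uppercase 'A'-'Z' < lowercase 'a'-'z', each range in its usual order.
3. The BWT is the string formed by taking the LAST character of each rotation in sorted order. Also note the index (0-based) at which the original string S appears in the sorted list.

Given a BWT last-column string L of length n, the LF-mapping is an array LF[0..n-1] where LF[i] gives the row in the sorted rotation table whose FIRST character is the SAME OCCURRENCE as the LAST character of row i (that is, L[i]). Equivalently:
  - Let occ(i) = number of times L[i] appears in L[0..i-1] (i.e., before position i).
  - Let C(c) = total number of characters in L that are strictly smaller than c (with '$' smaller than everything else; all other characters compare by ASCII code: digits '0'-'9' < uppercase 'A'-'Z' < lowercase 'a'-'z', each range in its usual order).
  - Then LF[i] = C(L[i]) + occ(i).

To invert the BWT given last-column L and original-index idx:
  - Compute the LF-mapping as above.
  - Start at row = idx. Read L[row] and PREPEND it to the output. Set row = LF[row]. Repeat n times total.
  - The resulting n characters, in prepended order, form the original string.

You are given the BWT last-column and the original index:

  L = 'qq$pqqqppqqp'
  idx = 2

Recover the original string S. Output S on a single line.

LF mapping: 5 6 0 1 7 8 9 2 3 10 11 4
Walk LF starting at row 2, prepending L[row]:
  step 1: row=2, L[2]='$', prepend. Next row=LF[2]=0
  step 2: row=0, L[0]='q', prepend. Next row=LF[0]=5
  step 3: row=5, L[5]='q', prepend. Next row=LF[5]=8
  step 4: row=8, L[8]='p', prepend. Next row=LF[8]=3
  step 5: row=3, L[3]='p', prepend. Next row=LF[3]=1
  step 6: row=1, L[1]='q', prepend. Next row=LF[1]=6
  step 7: row=6, L[6]='q', prepend. Next row=LF[6]=9
  step 8: row=9, L[9]='q', prepend. Next row=LF[9]=10
  step 9: row=10, L[10]='q', prepend. Next row=LF[10]=11
  step 10: row=11, L[11]='p', prepend. Next row=LF[11]=4
  step 11: row=4, L[4]='q', prepend. Next row=LF[4]=7
  step 12: row=7, L[7]='p', prepend. Next row=LF[7]=2
Reversed output: pqpqqqqppqq$

Answer: pqpqqqqppqq$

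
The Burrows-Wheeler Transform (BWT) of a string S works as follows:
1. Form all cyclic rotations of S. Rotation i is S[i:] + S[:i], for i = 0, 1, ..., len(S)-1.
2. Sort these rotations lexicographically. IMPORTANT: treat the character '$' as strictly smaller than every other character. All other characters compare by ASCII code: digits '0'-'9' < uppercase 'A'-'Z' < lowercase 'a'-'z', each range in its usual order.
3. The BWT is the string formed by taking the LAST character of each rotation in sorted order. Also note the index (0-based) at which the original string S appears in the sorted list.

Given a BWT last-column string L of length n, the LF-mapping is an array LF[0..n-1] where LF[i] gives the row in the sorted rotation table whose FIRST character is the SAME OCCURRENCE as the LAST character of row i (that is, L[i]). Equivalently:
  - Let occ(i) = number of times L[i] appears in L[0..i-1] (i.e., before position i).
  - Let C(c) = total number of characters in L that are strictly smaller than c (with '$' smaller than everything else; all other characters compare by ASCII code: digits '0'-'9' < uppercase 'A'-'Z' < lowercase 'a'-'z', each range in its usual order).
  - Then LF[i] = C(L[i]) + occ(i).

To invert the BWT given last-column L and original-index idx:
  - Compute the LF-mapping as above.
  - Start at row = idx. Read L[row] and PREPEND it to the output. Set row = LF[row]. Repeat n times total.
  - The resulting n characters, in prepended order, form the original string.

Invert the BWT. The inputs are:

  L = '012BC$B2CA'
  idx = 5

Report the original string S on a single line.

LF mapping: 1 2 3 6 8 0 7 4 9 5
Walk LF starting at row 5, prepending L[row]:
  step 1: row=5, L[5]='$', prepend. Next row=LF[5]=0
  step 2: row=0, L[0]='0', prepend. Next row=LF[0]=1
  step 3: row=1, L[1]='1', prepend. Next row=LF[1]=2
  step 4: row=2, L[2]='2', prepend. Next row=LF[2]=3
  step 5: row=3, L[3]='B', prepend. Next row=LF[3]=6
  step 6: row=6, L[6]='B', prepend. Next row=LF[6]=7
  step 7: row=7, L[7]='2', prepend. Next row=LF[7]=4
  step 8: row=4, L[4]='C', prepend. Next row=LF[4]=8
  step 9: row=8, L[8]='C', prepend. Next row=LF[8]=9
  step 10: row=9, L[9]='A', prepend. Next row=LF[9]=5
Reversed output: ACC2BB210$

Answer: ACC2BB210$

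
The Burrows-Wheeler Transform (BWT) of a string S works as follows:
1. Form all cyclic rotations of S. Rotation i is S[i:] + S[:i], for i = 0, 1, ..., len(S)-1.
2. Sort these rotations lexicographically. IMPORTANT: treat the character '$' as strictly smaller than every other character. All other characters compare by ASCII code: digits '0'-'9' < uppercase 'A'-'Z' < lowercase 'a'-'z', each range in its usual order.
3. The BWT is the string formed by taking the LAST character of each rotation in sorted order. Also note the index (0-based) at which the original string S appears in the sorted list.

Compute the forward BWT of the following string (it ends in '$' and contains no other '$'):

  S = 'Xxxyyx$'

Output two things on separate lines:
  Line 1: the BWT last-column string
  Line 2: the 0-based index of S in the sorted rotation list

All 7 rotations (rotation i = S[i:]+S[:i]):
  rot[0] = Xxxyyx$
  rot[1] = xxyyx$X
  rot[2] = xyyx$Xx
  rot[3] = yyx$Xxx
  rot[4] = yx$Xxxy
  rot[5] = x$Xxxyy
  rot[6] = $Xxxyyx
Sorted (with $ < everything):
  sorted[0] = $Xxxyyx  (last char: 'x')
  sorted[1] = Xxxyyx$  (last char: '$')
  sorted[2] = x$Xxxyy  (last char: 'y')
  sorted[3] = xxyyx$X  (last char: 'X')
  sorted[4] = xyyx$Xx  (last char: 'x')
  sorted[5] = yx$Xxxy  (last char: 'y')
  sorted[6] = yyx$Xxx  (last char: 'x')
Last column: x$yXxyx
Original string S is at sorted index 1

Answer: x$yXxyx
1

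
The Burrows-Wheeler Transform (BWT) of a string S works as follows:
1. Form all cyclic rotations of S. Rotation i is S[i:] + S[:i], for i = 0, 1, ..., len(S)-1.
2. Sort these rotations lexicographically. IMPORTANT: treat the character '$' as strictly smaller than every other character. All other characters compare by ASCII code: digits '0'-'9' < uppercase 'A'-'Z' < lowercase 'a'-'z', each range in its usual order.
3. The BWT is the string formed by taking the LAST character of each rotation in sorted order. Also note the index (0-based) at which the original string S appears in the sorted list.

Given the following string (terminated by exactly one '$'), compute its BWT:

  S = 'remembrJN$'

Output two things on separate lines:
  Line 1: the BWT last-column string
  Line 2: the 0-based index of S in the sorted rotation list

Answer: NrJmmreeb$
9

Derivation:
All 10 rotations (rotation i = S[i:]+S[:i]):
  rot[0] = remembrJN$
  rot[1] = emembrJN$r
  rot[2] = membrJN$re
  rot[3] = embrJN$rem
  rot[4] = mbrJN$reme
  rot[5] = brJN$remem
  rot[6] = rJN$rememb
  rot[7] = JN$remembr
  rot[8] = N$remembrJ
  rot[9] = $remembrJN
Sorted (with $ < everything):
  sorted[0] = $remembrJN  (last char: 'N')
  sorted[1] = JN$remembr  (last char: 'r')
  sorted[2] = N$remembrJ  (last char: 'J')
  sorted[3] = brJN$remem  (last char: 'm')
  sorted[4] = embrJN$rem  (last char: 'm')
  sorted[5] = emembrJN$r  (last char: 'r')
  sorted[6] = mbrJN$reme  (last char: 'e')
  sorted[7] = membrJN$re  (last char: 'e')
  sorted[8] = rJN$rememb  (last char: 'b')
  sorted[9] = remembrJN$  (last char: '$')
Last column: NrJmmreeb$
Original string S is at sorted index 9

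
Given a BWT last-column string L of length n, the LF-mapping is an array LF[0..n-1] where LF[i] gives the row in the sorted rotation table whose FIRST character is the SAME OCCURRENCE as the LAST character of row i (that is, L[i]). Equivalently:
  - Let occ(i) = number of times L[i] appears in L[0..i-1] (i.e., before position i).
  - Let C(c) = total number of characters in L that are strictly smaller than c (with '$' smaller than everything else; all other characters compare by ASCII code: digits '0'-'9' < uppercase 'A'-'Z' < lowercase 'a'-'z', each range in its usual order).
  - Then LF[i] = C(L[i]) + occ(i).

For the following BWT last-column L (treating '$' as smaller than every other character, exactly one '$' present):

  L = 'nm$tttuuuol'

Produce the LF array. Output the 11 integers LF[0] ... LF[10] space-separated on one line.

Answer: 3 2 0 5 6 7 8 9 10 4 1

Derivation:
Char counts: '$':1, 'l':1, 'm':1, 'n':1, 'o':1, 't':3, 'u':3
C (first-col start): C('$')=0, C('l')=1, C('m')=2, C('n')=3, C('o')=4, C('t')=5, C('u')=8
L[0]='n': occ=0, LF[0]=C('n')+0=3+0=3
L[1]='m': occ=0, LF[1]=C('m')+0=2+0=2
L[2]='$': occ=0, LF[2]=C('$')+0=0+0=0
L[3]='t': occ=0, LF[3]=C('t')+0=5+0=5
L[4]='t': occ=1, LF[4]=C('t')+1=5+1=6
L[5]='t': occ=2, LF[5]=C('t')+2=5+2=7
L[6]='u': occ=0, LF[6]=C('u')+0=8+0=8
L[7]='u': occ=1, LF[7]=C('u')+1=8+1=9
L[8]='u': occ=2, LF[8]=C('u')+2=8+2=10
L[9]='o': occ=0, LF[9]=C('o')+0=4+0=4
L[10]='l': occ=0, LF[10]=C('l')+0=1+0=1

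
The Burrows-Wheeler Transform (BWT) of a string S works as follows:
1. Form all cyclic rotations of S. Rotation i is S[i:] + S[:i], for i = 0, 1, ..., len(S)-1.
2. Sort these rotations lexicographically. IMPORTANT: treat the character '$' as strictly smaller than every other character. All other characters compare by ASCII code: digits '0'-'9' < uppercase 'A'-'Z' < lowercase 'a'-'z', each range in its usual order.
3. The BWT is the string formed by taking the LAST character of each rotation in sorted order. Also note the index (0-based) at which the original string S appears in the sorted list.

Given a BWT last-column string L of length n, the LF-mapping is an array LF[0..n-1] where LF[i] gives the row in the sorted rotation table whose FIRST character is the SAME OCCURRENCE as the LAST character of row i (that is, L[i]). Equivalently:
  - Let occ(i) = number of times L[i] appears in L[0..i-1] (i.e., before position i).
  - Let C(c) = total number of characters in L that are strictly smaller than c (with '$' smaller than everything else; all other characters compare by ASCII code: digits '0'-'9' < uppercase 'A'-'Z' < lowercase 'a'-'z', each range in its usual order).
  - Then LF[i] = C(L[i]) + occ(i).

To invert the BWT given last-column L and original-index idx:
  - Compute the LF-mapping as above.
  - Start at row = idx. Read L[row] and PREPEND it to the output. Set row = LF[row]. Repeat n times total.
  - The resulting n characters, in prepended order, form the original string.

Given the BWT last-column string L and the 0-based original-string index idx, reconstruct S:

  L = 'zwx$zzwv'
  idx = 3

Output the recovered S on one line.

Answer: wzxwvzz$

Derivation:
LF mapping: 5 2 4 0 6 7 3 1
Walk LF starting at row 3, prepending L[row]:
  step 1: row=3, L[3]='$', prepend. Next row=LF[3]=0
  step 2: row=0, L[0]='z', prepend. Next row=LF[0]=5
  step 3: row=5, L[5]='z', prepend. Next row=LF[5]=7
  step 4: row=7, L[7]='v', prepend. Next row=LF[7]=1
  step 5: row=1, L[1]='w', prepend. Next row=LF[1]=2
  step 6: row=2, L[2]='x', prepend. Next row=LF[2]=4
  step 7: row=4, L[4]='z', prepend. Next row=LF[4]=6
  step 8: row=6, L[6]='w', prepend. Next row=LF[6]=3
Reversed output: wzxwvzz$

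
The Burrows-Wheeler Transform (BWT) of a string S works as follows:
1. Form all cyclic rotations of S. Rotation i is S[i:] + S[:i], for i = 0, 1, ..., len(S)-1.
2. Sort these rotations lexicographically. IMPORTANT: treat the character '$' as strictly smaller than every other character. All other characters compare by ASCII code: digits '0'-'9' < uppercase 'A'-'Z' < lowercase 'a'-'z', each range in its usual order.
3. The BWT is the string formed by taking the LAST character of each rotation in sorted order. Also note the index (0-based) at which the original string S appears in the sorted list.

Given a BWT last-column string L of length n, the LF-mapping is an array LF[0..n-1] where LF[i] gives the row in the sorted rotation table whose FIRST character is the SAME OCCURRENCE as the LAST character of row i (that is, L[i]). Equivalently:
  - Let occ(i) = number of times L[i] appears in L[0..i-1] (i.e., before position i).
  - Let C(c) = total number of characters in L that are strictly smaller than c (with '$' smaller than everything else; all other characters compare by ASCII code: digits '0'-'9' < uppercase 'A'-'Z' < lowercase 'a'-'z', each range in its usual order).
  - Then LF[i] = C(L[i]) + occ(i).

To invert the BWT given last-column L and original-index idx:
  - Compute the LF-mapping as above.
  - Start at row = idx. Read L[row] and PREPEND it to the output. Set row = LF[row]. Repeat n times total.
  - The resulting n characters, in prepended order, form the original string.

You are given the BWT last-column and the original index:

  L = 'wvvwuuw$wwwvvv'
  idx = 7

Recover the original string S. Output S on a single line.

Answer: vwwvwwvuvuvww$

Derivation:
LF mapping: 8 3 4 9 1 2 10 0 11 12 13 5 6 7
Walk LF starting at row 7, prepending L[row]:
  step 1: row=7, L[7]='$', prepend. Next row=LF[7]=0
  step 2: row=0, L[0]='w', prepend. Next row=LF[0]=8
  step 3: row=8, L[8]='w', prepend. Next row=LF[8]=11
  step 4: row=11, L[11]='v', prepend. Next row=LF[11]=5
  step 5: row=5, L[5]='u', prepend. Next row=LF[5]=2
  step 6: row=2, L[2]='v', prepend. Next row=LF[2]=4
  step 7: row=4, L[4]='u', prepend. Next row=LF[4]=1
  step 8: row=1, L[1]='v', prepend. Next row=LF[1]=3
  step 9: row=3, L[3]='w', prepend. Next row=LF[3]=9
  step 10: row=9, L[9]='w', prepend. Next row=LF[9]=12
  step 11: row=12, L[12]='v', prepend. Next row=LF[12]=6
  step 12: row=6, L[6]='w', prepend. Next row=LF[6]=10
  step 13: row=10, L[10]='w', prepend. Next row=LF[10]=13
  step 14: row=13, L[13]='v', prepend. Next row=LF[13]=7
Reversed output: vwwvwwvuvuvww$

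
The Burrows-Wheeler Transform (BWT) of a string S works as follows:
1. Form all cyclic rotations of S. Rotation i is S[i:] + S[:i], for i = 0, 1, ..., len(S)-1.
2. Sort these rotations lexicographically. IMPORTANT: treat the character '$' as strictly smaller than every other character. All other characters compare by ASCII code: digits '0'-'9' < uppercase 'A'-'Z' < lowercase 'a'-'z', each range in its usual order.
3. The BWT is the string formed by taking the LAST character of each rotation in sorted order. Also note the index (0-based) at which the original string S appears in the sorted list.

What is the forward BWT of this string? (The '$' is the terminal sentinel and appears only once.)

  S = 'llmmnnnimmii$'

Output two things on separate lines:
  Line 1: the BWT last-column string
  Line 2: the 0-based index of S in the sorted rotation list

Answer: iimn$lmilmnnm
4

Derivation:
All 13 rotations (rotation i = S[i:]+S[:i]):
  rot[0] = llmmnnnimmii$
  rot[1] = lmmnnnimmii$l
  rot[2] = mmnnnimmii$ll
  rot[3] = mnnnimmii$llm
  rot[4] = nnnimmii$llmm
  rot[5] = nnimmii$llmmn
  rot[6] = nimmii$llmmnn
  rot[7] = immii$llmmnnn
  rot[8] = mmii$llmmnnni
  rot[9] = mii$llmmnnnim
  rot[10] = ii$llmmnnnimm
  rot[11] = i$llmmnnnimmi
  rot[12] = $llmmnnnimmii
Sorted (with $ < everything):
  sorted[0] = $llmmnnnimmii  (last char: 'i')
  sorted[1] = i$llmmnnnimmi  (last char: 'i')
  sorted[2] = ii$llmmnnnimm  (last char: 'm')
  sorted[3] = immii$llmmnnn  (last char: 'n')
  sorted[4] = llmmnnnimmii$  (last char: '$')
  sorted[5] = lmmnnnimmii$l  (last char: 'l')
  sorted[6] = mii$llmmnnnim  (last char: 'm')
  sorted[7] = mmii$llmmnnni  (last char: 'i')
  sorted[8] = mmnnnimmii$ll  (last char: 'l')
  sorted[9] = mnnnimmii$llm  (last char: 'm')
  sorted[10] = nimmii$llmmnn  (last char: 'n')
  sorted[11] = nnimmii$llmmn  (last char: 'n')
  sorted[12] = nnnimmii$llmm  (last char: 'm')
Last column: iimn$lmilmnnm
Original string S is at sorted index 4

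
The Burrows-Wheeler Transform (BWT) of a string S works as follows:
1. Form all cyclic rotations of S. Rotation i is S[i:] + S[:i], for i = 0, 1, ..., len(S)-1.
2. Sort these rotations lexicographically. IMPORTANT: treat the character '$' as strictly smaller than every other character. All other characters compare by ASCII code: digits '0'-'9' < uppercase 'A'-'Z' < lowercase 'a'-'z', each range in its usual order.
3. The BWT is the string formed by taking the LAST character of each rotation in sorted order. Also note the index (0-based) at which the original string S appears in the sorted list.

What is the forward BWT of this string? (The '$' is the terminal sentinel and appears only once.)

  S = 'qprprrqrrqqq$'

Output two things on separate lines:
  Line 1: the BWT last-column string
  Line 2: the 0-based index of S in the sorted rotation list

Answer: qqrq$qrrprrqp
4

Derivation:
All 13 rotations (rotation i = S[i:]+S[:i]):
  rot[0] = qprprrqrrqqq$
  rot[1] = prprrqrrqqq$q
  rot[2] = rprrqrrqqq$qp
  rot[3] = prrqrrqqq$qpr
  rot[4] = rrqrrqqq$qprp
  rot[5] = rqrrqqq$qprpr
  rot[6] = qrrqqq$qprprr
  rot[7] = rrqqq$qprprrq
  rot[8] = rqqq$qprprrqr
  rot[9] = qqq$qprprrqrr
  rot[10] = qq$qprprrqrrq
  rot[11] = q$qprprrqrrqq
  rot[12] = $qprprrqrrqqq
Sorted (with $ < everything):
  sorted[0] = $qprprrqrrqqq  (last char: 'q')
  sorted[1] = prprrqrrqqq$q  (last char: 'q')
  sorted[2] = prrqrrqqq$qpr  (last char: 'r')
  sorted[3] = q$qprprrqrrqq  (last char: 'q')
  sorted[4] = qprprrqrrqqq$  (last char: '$')
  sorted[5] = qq$qprprrqrrq  (last char: 'q')
  sorted[6] = qqq$qprprrqrr  (last char: 'r')
  sorted[7] = qrrqqq$qprprr  (last char: 'r')
  sorted[8] = rprrqrrqqq$qp  (last char: 'p')
  sorted[9] = rqqq$qprprrqr  (last char: 'r')
  sorted[10] = rqrrqqq$qprpr  (last char: 'r')
  sorted[11] = rrqqq$qprprrq  (last char: 'q')
  sorted[12] = rrqrrqqq$qprp  (last char: 'p')
Last column: qqrq$qrrprrqp
Original string S is at sorted index 4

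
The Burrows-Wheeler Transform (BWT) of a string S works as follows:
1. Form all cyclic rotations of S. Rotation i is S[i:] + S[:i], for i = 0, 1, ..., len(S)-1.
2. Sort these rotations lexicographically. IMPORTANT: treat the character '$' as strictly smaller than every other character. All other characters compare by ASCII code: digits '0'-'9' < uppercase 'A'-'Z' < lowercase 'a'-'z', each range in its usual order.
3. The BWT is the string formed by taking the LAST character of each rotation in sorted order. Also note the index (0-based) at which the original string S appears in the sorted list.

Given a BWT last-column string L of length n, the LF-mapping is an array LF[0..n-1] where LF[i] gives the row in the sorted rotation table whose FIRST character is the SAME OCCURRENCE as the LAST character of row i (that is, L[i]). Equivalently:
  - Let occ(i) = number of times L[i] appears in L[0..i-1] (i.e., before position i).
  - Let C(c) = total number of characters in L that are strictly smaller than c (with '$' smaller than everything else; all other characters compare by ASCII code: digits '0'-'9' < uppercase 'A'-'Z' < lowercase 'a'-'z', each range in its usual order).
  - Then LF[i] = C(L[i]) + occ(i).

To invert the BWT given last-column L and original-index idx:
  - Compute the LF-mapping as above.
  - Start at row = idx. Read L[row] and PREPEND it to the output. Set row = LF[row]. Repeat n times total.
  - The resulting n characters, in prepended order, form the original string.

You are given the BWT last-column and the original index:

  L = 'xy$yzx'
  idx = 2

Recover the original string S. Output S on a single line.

Answer: xzyyx$

Derivation:
LF mapping: 1 3 0 4 5 2
Walk LF starting at row 2, prepending L[row]:
  step 1: row=2, L[2]='$', prepend. Next row=LF[2]=0
  step 2: row=0, L[0]='x', prepend. Next row=LF[0]=1
  step 3: row=1, L[1]='y', prepend. Next row=LF[1]=3
  step 4: row=3, L[3]='y', prepend. Next row=LF[3]=4
  step 5: row=4, L[4]='z', prepend. Next row=LF[4]=5
  step 6: row=5, L[5]='x', prepend. Next row=LF[5]=2
Reversed output: xzyyx$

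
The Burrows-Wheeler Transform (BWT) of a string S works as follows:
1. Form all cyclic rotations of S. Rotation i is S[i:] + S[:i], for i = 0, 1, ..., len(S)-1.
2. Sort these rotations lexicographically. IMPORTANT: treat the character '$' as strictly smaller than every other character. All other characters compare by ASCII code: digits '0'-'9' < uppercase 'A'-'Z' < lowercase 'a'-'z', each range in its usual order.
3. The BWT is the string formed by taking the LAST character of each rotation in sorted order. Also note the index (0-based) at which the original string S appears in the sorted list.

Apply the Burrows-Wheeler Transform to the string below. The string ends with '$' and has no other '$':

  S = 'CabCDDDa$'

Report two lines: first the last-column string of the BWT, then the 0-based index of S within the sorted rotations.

All 9 rotations (rotation i = S[i:]+S[:i]):
  rot[0] = CabCDDDa$
  rot[1] = abCDDDa$C
  rot[2] = bCDDDa$Ca
  rot[3] = CDDDa$Cab
  rot[4] = DDDa$CabC
  rot[5] = DDa$CabCD
  rot[6] = Da$CabCDD
  rot[7] = a$CabCDDD
  rot[8] = $CabCDDDa
Sorted (with $ < everything):
  sorted[0] = $CabCDDDa  (last char: 'a')
  sorted[1] = CDDDa$Cab  (last char: 'b')
  sorted[2] = CabCDDDa$  (last char: '$')
  sorted[3] = DDDa$CabC  (last char: 'C')
  sorted[4] = DDa$CabCD  (last char: 'D')
  sorted[5] = Da$CabCDD  (last char: 'D')
  sorted[6] = a$CabCDDD  (last char: 'D')
  sorted[7] = abCDDDa$C  (last char: 'C')
  sorted[8] = bCDDDa$Ca  (last char: 'a')
Last column: ab$CDDDCa
Original string S is at sorted index 2

Answer: ab$CDDDCa
2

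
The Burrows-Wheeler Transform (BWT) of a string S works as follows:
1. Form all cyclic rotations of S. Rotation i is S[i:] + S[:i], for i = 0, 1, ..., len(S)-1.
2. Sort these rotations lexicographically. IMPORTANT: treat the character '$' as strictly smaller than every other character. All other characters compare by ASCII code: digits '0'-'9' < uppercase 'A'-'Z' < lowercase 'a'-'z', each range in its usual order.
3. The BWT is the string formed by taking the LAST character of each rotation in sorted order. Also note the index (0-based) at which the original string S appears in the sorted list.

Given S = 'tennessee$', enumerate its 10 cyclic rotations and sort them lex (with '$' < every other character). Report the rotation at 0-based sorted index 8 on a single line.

All 10 rotations (rotation i = S[i:]+S[:i]):
  rot[0] = tennessee$
  rot[1] = ennessee$t
  rot[2] = nnessee$te
  rot[3] = nessee$ten
  rot[4] = essee$tenn
  rot[5] = ssee$tenne
  rot[6] = see$tennes
  rot[7] = ee$tenness
  rot[8] = e$tennesse
  rot[9] = $tennessee
Sorted (with $ < everything):
  sorted[0] = $tennessee
  sorted[1] = e$tennesse
  sorted[2] = ee$tenness
  sorted[3] = ennessee$t
  sorted[4] = essee$tenn
  sorted[5] = nessee$ten
  sorted[6] = nnessee$te
  sorted[7] = see$tennes
  sorted[8] = ssee$tenne
  sorted[9] = tennessee$
sorted[8] = ssee$tenne

Answer: ssee$tenne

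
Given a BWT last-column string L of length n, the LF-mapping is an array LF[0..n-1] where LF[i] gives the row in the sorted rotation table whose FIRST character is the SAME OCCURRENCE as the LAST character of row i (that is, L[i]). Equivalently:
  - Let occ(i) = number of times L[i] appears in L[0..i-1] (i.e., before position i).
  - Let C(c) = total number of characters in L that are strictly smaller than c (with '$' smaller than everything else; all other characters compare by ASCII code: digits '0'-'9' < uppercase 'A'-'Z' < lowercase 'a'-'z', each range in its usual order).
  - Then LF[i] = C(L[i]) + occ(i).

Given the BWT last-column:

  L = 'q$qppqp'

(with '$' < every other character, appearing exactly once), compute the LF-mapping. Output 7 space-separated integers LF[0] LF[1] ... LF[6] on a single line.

Answer: 4 0 5 1 2 6 3

Derivation:
Char counts: '$':1, 'p':3, 'q':3
C (first-col start): C('$')=0, C('p')=1, C('q')=4
L[0]='q': occ=0, LF[0]=C('q')+0=4+0=4
L[1]='$': occ=0, LF[1]=C('$')+0=0+0=0
L[2]='q': occ=1, LF[2]=C('q')+1=4+1=5
L[3]='p': occ=0, LF[3]=C('p')+0=1+0=1
L[4]='p': occ=1, LF[4]=C('p')+1=1+1=2
L[5]='q': occ=2, LF[5]=C('q')+2=4+2=6
L[6]='p': occ=2, LF[6]=C('p')+2=1+2=3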